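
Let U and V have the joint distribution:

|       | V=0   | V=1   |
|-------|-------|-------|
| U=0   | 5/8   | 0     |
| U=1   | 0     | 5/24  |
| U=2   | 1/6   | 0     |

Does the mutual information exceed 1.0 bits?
Marginal P(U) (row sums):
  P(U=0) = 5/8 + 0 = 5/8
  P(U=1) = 0 + 5/24 = 5/24
  P(U=2) = 1/6 + 0 = 1/6
Marginal P(V) (column sums):
  P(V=0) = 5/8 + 0 + 1/6 = 19/24
  P(V=1) = 0 + 5/24 + 0 = 5/24

H(U) = -[(5/8)·log₂(5/8) + (5/24)·log₂(5/24) + (1/6)·log₂(1/6)]
  = 0.4238 + 0.4715 + 0.4308
  = 1.3261 bits
H(V) = -[(19/24)·log₂(19/24) + (5/24)·log₂(5/24)]
  = 0.2668 + 0.4715
  = 0.7383 bits
H(U,V) = -[(5/8)·log₂(5/8) + (5/24)·log₂(5/24) + (1/6)·log₂(1/6)]
  = 0.4238 + 0.4715 + 0.4308
  = 1.3261 bits

I(U;V) = H(U) + H(V) - H(U,V)
  = 1.3261 + 0.7383 - 1.3261
  = 0.7383 bits

No. I(U;V) = 0.7383 bits, which is ≤ 1.0 bits.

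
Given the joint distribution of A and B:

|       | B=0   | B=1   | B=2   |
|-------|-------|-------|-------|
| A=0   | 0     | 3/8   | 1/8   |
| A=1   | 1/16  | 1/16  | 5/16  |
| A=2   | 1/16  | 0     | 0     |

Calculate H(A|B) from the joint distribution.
Marginal P(B) (column sums):
  P(B=0) = 0 + 1/16 + 1/16 = 1/8
  P(B=1) = 3/8 + 1/16 + 0 = 7/16
  P(B=2) = 1/8 + 5/16 + 0 = 7/16

H(A|B) = -Σ P(A,B)·log₂ P(A|B), where P(A|B) = P(A,B) / P(B)
  (cells with P(A,B) = 0 contribute 0)
  (A=0,B=1): P(A|B) = (3/8)/(7/16) = 6/7;  -(3/8)·log₂(6/7) = 0.0834
  (A=0,B=2): P(A|B) = (1/8)/(7/16) = 2/7;  -(1/8)·log₂(2/7) = 0.2259
  (A=1,B=0): P(A|B) = (1/16)/(1/8) = 1/2;  -(1/16)·log₂(1/2) = 0.0625
  (A=1,B=1): P(A|B) = (1/16)/(7/16) = 1/7;  -(1/16)·log₂(1/7) = 0.1755
  (A=1,B=2): P(A|B) = (5/16)/(7/16) = 5/7;  -(5/16)·log₂(5/7) = 0.1517
  (A=2,B=0): P(A|B) = (1/16)/(1/8) = 1/2;  -(1/16)·log₂(1/2) = 0.0625
H(A|B) = 0.0834 + 0.2259 + 0.0625 + 0.1755 + 0.1517 + 0.0625
  = 0.7615 bits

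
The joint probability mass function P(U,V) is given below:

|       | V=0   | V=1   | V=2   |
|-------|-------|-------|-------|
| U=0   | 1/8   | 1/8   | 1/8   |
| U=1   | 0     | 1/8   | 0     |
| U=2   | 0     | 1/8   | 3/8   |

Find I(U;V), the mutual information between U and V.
Marginal P(U) (row sums):
  P(U=0) = 1/8 + 1/8 + 1/8 = 3/8
  P(U=1) = 0 + 1/8 + 0 = 1/8
  P(U=2) = 0 + 1/8 + 3/8 = 1/2
Marginal P(V) (column sums):
  P(V=0) = 1/8 + 0 + 0 = 1/8
  P(V=1) = 1/8 + 1/8 + 1/8 = 3/8
  P(V=2) = 1/8 + 0 + 3/8 = 1/2

H(U) = -[(3/8)·log₂(3/8) + (1/8)·log₂(1/8) + (1/2)·log₂(1/2)]
  = 0.5306 + 0.3750 + 0.5000
  = 1.4056 bits
H(V) = -[(1/8)·log₂(1/8) + (3/8)·log₂(3/8) + (1/2)·log₂(1/2)]
  = 0.3750 + 0.5306 + 0.5000
  = 1.4056 bits
H(U,V) = -[(1/8)·log₂(1/8) + (1/8)·log₂(1/8) + (1/8)·log₂(1/8) + (1/8)·log₂(1/8) + (1/8)·log₂(1/8) + (3/8)·log₂(3/8)]
  = 0.3750 + 0.3750 + 0.3750 + 0.3750 + 0.3750 + 0.5306
  = 2.4056 bits

I(U;V) = H(U) + H(V) - H(U,V)
  = 1.4056 + 1.4056 - 2.4056
  = 0.4056 bits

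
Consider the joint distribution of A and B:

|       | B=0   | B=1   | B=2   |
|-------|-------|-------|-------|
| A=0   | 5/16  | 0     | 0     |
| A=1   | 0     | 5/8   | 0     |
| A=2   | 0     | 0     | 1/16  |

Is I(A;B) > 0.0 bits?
Marginal P(A) (row sums):
  P(A=0) = 5/16 + 0 + 0 = 5/16
  P(A=1) = 0 + 5/8 + 0 = 5/8
  P(A=2) = 0 + 0 + 1/16 = 1/16
Marginal P(B) (column sums):
  P(B=0) = 5/16 + 0 + 0 = 5/16
  P(B=1) = 0 + 5/8 + 0 = 5/8
  P(B=2) = 0 + 0 + 1/16 = 1/16

H(A) = -[(5/16)·log₂(5/16) + (5/8)·log₂(5/8) + (1/16)·log₂(1/16)]
  = 0.5244 + 0.4238 + 0.2500
  = 1.1982 bits
H(B) = -[(5/16)·log₂(5/16) + (5/8)·log₂(5/8) + (1/16)·log₂(1/16)]
  = 0.5244 + 0.4238 + 0.2500
  = 1.1982 bits
H(A,B) = -[(5/16)·log₂(5/16) + (5/8)·log₂(5/8) + (1/16)·log₂(1/16)]
  = 0.5244 + 0.4238 + 0.2500
  = 1.1982 bits

I(A;B) = H(A) + H(B) - H(A,B)
  = 1.1982 + 1.1982 - 1.1982
  = 1.1982 bits

Yes. I(A;B) = 1.1982 bits, which is > 0.0 bits.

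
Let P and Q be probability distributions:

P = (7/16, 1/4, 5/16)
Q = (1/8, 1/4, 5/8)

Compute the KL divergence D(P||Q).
D(P||Q) = Σ P(i) log₂(P(i)/Q(i))
  i=0: (7/16) × log₂((7/16)/(1/8)) = (7/16) × log₂(7/2) = 0.7907
  i=1: (1/4) × log₂((1/4)/(1/4)) = (1/4) × log₂(1) = 0.0000
  i=2: (5/16) × log₂((5/16)/(5/8)) = (5/16) × log₂(1/2) = -0.3125
D(P||Q) = 0.7907 + 0.0000 - 0.3125
  = 0.4782 bits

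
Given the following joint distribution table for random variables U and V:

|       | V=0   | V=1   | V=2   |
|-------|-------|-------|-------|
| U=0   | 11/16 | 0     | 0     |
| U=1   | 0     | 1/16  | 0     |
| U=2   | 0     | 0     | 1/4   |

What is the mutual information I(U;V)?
Marginal P(U) (row sums):
  P(U=0) = 11/16 + 0 + 0 = 11/16
  P(U=1) = 0 + 1/16 + 0 = 1/16
  P(U=2) = 0 + 0 + 1/4 = 1/4
Marginal P(V) (column sums):
  P(V=0) = 11/16 + 0 + 0 = 11/16
  P(V=1) = 0 + 1/16 + 0 = 1/16
  P(V=2) = 0 + 0 + 1/4 = 1/4

H(U) = -[(11/16)·log₂(11/16) + (1/16)·log₂(1/16) + (1/4)·log₂(1/4)]
  = 0.3716 + 0.2500 + 0.5000
  = 1.1216 bits
H(V) = -[(11/16)·log₂(11/16) + (1/16)·log₂(1/16) + (1/4)·log₂(1/4)]
  = 0.3716 + 0.2500 + 0.5000
  = 1.1216 bits
H(U,V) = -[(11/16)·log₂(11/16) + (1/16)·log₂(1/16) + (1/4)·log₂(1/4)]
  = 0.3716 + 0.2500 + 0.5000
  = 1.1216 bits

I(U;V) = H(U) + H(V) - H(U,V)
  = 1.1216 + 1.1216 - 1.1216
  = 1.1216 bits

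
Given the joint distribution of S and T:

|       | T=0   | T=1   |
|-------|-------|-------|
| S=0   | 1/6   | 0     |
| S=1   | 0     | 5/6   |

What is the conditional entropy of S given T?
Marginal P(T) (column sums):
  P(T=0) = 1/6 + 0 = 1/6
  P(T=1) = 0 + 5/6 = 5/6

H(S|T) = -Σ P(S,T)·log₂ P(S|T), where P(S|T) = P(S,T) / P(T)
  (cells with P(S,T) = 0 contribute 0)
  (S=0,T=0): P(S|T) = (1/6)/(1/6) = 1;  -(1/6)·log₂(1) = 0.0000
  (S=1,T=1): P(S|T) = (5/6)/(5/6) = 1;  -(5/6)·log₂(1) = 0.0000
H(S|T) = 0.0000 + 0.0000
  = 0.0000 bits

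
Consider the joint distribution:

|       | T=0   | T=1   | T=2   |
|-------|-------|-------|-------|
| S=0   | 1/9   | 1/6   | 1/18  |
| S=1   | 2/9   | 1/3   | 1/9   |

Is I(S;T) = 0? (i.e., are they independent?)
Marginal P(S) (row sums):
  P(S=0) = 1/9 + 1/6 + 1/18 = 1/3
  P(S=1) = 2/9 + 1/3 + 1/9 = 2/3
Marginal P(T) (column sums):
  P(T=0) = 1/9 + 2/9 = 1/3
  P(T=1) = 1/6 + 1/3 = 1/2
  P(T=2) = 1/18 + 1/9 = 1/6

S and T are independent iff P(S=i,T=j) = P(S=i)·P(T=j) for every cell.
  P(S=0)·P(T=0) = 1/3 × 1/3 = 1/9 = P(S=0,T=0) ✓
  P(S=0)·P(T=1) = 1/3 × 1/2 = 1/6 = P(S=0,T=1) ✓
  P(S=0)·P(T=2) = 1/3 × 1/6 = 1/18 = P(S=0,T=2) ✓
  P(S=1)·P(T=0) = 2/3 × 1/3 = 2/9 = P(S=1,T=0) ✓
  P(S=1)·P(T=1) = 2/3 × 1/2 = 1/3 = P(S=1,T=1) ✓
  P(S=1)·P(T=2) = 2/3 × 1/6 = 1/9 = P(S=1,T=2) ✓

Yes, S and T are independent: every cell factors, so I(S;T) = 0 bits.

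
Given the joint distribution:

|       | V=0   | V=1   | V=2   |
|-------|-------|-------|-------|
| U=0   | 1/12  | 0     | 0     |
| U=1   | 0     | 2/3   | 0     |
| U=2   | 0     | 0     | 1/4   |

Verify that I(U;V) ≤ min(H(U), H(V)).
Marginal P(U) (row sums):
  P(U=0) = 1/12 + 0 + 0 = 1/12
  P(U=1) = 0 + 2/3 + 0 = 2/3
  P(U=2) = 0 + 0 + 1/4 = 1/4
Marginal P(V) (column sums):
  P(V=0) = 1/12 + 0 + 0 = 1/12
  P(V=1) = 0 + 2/3 + 0 = 2/3
  P(V=2) = 0 + 0 + 1/4 = 1/4

H(U) = -[(1/12)·log₂(1/12) + (2/3)·log₂(2/3) + (1/4)·log₂(1/4)]
  = 0.2987 + 0.3900 + 0.5000
  = 1.1887 bits
H(V) = -[(1/12)·log₂(1/12) + (2/3)·log₂(2/3) + (1/4)·log₂(1/4)]
  = 0.2987 + 0.3900 + 0.5000
  = 1.1887 bits
H(U,V) = -[(1/12)·log₂(1/12) + (2/3)·log₂(2/3) + (1/4)·log₂(1/4)]
  = 0.2987 + 0.3900 + 0.5000
  = 1.1887 bits

I(U;V) = H(U) + H(V) - H(U,V)
  = 1.1887 + 1.1887 - 1.1887
  = 1.1887 bits

min(H(U), H(V)) = min(1.1887, 1.1887) = 1.1887 bits
Since 1.1887 ≤ 1.1887, the bound is satisfied ✓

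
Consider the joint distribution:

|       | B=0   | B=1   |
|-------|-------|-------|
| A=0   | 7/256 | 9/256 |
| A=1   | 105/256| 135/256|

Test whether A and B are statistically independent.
Marginal P(A) (row sums):
  P(A=0) = 7/256 + 9/256 = 1/16
  P(A=1) = 105/256 + 135/256 = 15/16
Marginal P(B) (column sums):
  P(B=0) = 7/256 + 105/256 = 7/16
  P(B=1) = 9/256 + 135/256 = 9/16

A and B are independent iff P(A=i,B=j) = P(A=i)·P(B=j) for every cell.
  P(A=0)·P(B=0) = 1/16 × 7/16 = 7/256 = P(A=0,B=0) ✓
  P(A=0)·P(B=1) = 1/16 × 9/16 = 9/256 = P(A=0,B=1) ✓
  P(A=1)·P(B=0) = 15/16 × 7/16 = 105/256 = P(A=1,B=0) ✓
  P(A=1)·P(B=1) = 15/16 × 9/16 = 135/256 = P(A=1,B=1) ✓

Yes, A and B are independent: every cell factors, so I(A;B) = 0 bits.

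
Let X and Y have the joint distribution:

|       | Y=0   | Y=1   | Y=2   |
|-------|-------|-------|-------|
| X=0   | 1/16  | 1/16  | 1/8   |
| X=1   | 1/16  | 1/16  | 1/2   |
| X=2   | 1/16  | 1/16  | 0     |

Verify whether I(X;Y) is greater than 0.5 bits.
Marginal P(X) (row sums):
  P(X=0) = 1/16 + 1/16 + 1/8 = 1/4
  P(X=1) = 1/16 + 1/16 + 1/2 = 5/8
  P(X=2) = 1/16 + 1/16 + 0 = 1/8
Marginal P(Y) (column sums):
  P(Y=0) = 1/16 + 1/16 + 1/16 = 3/16
  P(Y=1) = 1/16 + 1/16 + 1/16 = 3/16
  P(Y=2) = 1/8 + 1/2 + 0 = 5/8

H(X) = -[(1/4)·log₂(1/4) + (5/8)·log₂(5/8) + (1/8)·log₂(1/8)]
  = 0.5000 + 0.4238 + 0.3750
  = 1.2988 bits
H(Y) = -[(3/16)·log₂(3/16) + (3/16)·log₂(3/16) + (5/8)·log₂(5/8)]
  = 0.4528 + 0.4528 + 0.4238
  = 1.3294 bits
H(X,Y) = -[(1/16)·log₂(1/16) + (1/16)·log₂(1/16) + (1/8)·log₂(1/8) + (1/16)·log₂(1/16) + (1/16)·log₂(1/16) + (1/2)·log₂(1/2) + (1/16)·log₂(1/16) + (1/16)·log₂(1/16)]
  = 0.2500 + 0.2500 + 0.3750 + 0.2500 + 0.2500 + 0.5000 + 0.2500 + 0.2500
  = 2.3750 bits

I(X;Y) = H(X) + H(Y) - H(X,Y)
  = 1.2988 + 1.3294 - 2.3750
  = 0.2532 bits

No. I(X;Y) = 0.2532 bits, which is ≤ 0.5 bits.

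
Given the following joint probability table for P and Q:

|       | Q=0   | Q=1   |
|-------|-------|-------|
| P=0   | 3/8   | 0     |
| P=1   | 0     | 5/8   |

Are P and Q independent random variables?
Marginal P(P) (row sums):
  P(P=0) = 3/8 + 0 = 3/8
  P(P=1) = 0 + 5/8 = 5/8
Marginal P(Q) (column sums):
  P(Q=0) = 3/8 + 0 = 3/8
  P(Q=1) = 0 + 5/8 = 5/8

P and Q are independent iff P(P=i,Q=j) = P(P=i)·P(Q=j) for every cell.
  P(P=0)·P(Q=0) = 3/8 × 3/8 = 9/64, but P(P=0,Q=0) = 3/8 ✗

No, P and Q are not independent. Quantitatively, I(P;Q) > 0:

H(P) = -[(3/8)·log₂(3/8) + (5/8)·log₂(5/8)]
  = 0.5306 + 0.4238
  = 0.9544 bits
H(Q) = -[(3/8)·log₂(3/8) + (5/8)·log₂(5/8)]
  = 0.5306 + 0.4238
  = 0.9544 bits
H(P,Q) = -[(3/8)·log₂(3/8) + (5/8)·log₂(5/8)]
  = 0.5306 + 0.4238
  = 0.9544 bits
I(P;Q) = H(P) + H(Q) - H(P,Q) = 0.9544 + 0.9544 - 0.9544 = 0.9544 bits > 0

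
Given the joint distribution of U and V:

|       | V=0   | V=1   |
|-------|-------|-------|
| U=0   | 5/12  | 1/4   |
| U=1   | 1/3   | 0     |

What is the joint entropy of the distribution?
H(U,V) = -Σ P(U,V) log₂ P(U,V), summed over the non-zero cells:
H(U,V) = -[(5/12)·log₂(5/12) + (1/4)·log₂(1/4) + (1/3)·log₂(1/3)]
  = 0.5263 + 0.5000 + 0.5283
  = 1.5546 bits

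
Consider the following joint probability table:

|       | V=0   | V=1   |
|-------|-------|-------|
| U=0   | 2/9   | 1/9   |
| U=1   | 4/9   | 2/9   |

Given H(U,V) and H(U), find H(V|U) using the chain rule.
From the chain rule: H(U,V) = H(U) + H(V|U)
Therefore: H(V|U) = H(U,V) - H(U)

H(U,V) = -[(2/9)·log₂(2/9) + (1/9)·log₂(1/9) + (4/9)·log₂(4/9) + (2/9)·log₂(2/9)]
  = 0.4822 + 0.3522 + 0.5200 + 0.4822
  = 1.8366 bits
Marginal P(U) (row sums):
  P(U=0) = 2/9 + 1/9 = 1/3
  P(U=1) = 4/9 + 2/9 = 2/3
H(U) = -[(1/3)·log₂(1/3) + (2/3)·log₂(2/3)]
  = 0.5283 + 0.3900
  = 0.9183 bits

H(V|U) = 1.8366 - 0.9183 = 0.9183 bits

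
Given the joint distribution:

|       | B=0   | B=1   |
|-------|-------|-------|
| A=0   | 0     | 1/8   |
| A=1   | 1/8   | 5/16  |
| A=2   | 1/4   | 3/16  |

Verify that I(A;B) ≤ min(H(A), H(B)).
Marginal P(A) (row sums):
  P(A=0) = 0 + 1/8 = 1/8
  P(A=1) = 1/8 + 5/16 = 7/16
  P(A=2) = 1/4 + 3/16 = 7/16
Marginal P(B) (column sums):
  P(B=0) = 0 + 1/8 + 1/4 = 3/8
  P(B=1) = 1/8 + 5/16 + 3/16 = 5/8

H(A) = -[(1/8)·log₂(1/8) + (7/16)·log₂(7/16) + (7/16)·log₂(7/16)]
  = 0.3750 + 0.5218 + 0.5218
  = 1.4186 bits
H(B) = -[(3/8)·log₂(3/8) + (5/8)·log₂(5/8)]
  = 0.5306 + 0.4238
  = 0.9544 bits
H(A,B) = -[(1/8)·log₂(1/8) + (1/8)·log₂(1/8) + (5/16)·log₂(5/16) + (1/4)·log₂(1/4) + (3/16)·log₂(3/16)]
  = 0.3750 + 0.3750 + 0.5244 + 0.5000 + 0.4528
  = 2.2272 bits

I(A;B) = H(A) + H(B) - H(A,B)
  = 1.4186 + 0.9544 - 2.2272
  = 0.1458 bits

min(H(A), H(B)) = min(1.4186, 0.9544) = 0.9544 bits
Since 0.1458 ≤ 0.9544, the bound is satisfied ✓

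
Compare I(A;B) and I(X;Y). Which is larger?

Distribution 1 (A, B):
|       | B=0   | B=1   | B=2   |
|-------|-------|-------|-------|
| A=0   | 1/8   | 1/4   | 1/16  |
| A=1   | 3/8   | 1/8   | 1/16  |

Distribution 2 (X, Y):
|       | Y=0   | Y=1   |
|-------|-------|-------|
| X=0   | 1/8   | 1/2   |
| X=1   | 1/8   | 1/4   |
Distribution 1 (A, B):
Marginal P(A) (row sums):
  P(A=0) = 1/8 + 1/4 + 1/16 = 7/16
  P(A=1) = 3/8 + 1/8 + 1/16 = 9/16
Marginal P(B) (column sums):
  P(B=0) = 1/8 + 3/8 = 1/2
  P(B=1) = 1/4 + 1/8 = 3/8
  P(B=2) = 1/16 + 1/16 = 1/8

H(A) = -[(7/16)·log₂(7/16) + (9/16)·log₂(9/16)]
  = 0.5218 + 0.4669
  = 0.9887 bits
H(B) = -[(1/2)·log₂(1/2) + (3/8)·log₂(3/8) + (1/8)·log₂(1/8)]
  = 0.5000 + 0.5306 + 0.3750
  = 1.4056 bits
H(A,B) = -[(1/8)·log₂(1/8) + (1/4)·log₂(1/4) + (1/16)·log₂(1/16) + (3/8)·log₂(3/8) + (1/8)·log₂(1/8) + (1/16)·log₂(1/16)]
  = 0.3750 + 0.5000 + 0.2500 + 0.5306 + 0.3750 + 0.2500
  = 2.2806 bits

I(A;B) = H(A) + H(B) - H(A,B)
  = 0.9887 + 1.4056 - 2.2806
  = 0.1137 bits

Distribution 2 (X, Y):
Marginal P(X) (row sums):
  P(X=0) = 1/8 + 1/2 = 5/8
  P(X=1) = 1/8 + 1/4 = 3/8
Marginal P(Y) (column sums):
  P(Y=0) = 1/8 + 1/8 = 1/4
  P(Y=1) = 1/2 + 1/4 = 3/4

H(X) = -[(5/8)·log₂(5/8) + (3/8)·log₂(3/8)]
  = 0.4238 + 0.5306
  = 0.9544 bits
H(Y) = -[(1/4)·log₂(1/4) + (3/4)·log₂(3/4)]
  = 0.5000 + 0.3113
  = 0.8113 bits
H(X,Y) = -[(1/8)·log₂(1/8) + (1/2)·log₂(1/2) + (1/8)·log₂(1/8) + (1/4)·log₂(1/4)]
  = 0.3750 + 0.5000 + 0.3750 + 0.5000
  = 1.7500 bits

I(X;Y) = H(X) + H(Y) - H(X,Y)
  = 0.9544 + 0.8113 - 1.7500
  = 0.0157 bits

I(A;B) = 0.1137 bits > I(X;Y) = 0.0157 bits, so (A, B) has the higher mutual information (stronger dependence).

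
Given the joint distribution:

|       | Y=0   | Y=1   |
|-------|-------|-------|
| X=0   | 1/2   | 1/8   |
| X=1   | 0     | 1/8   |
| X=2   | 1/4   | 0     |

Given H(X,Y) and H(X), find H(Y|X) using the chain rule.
From the chain rule: H(X,Y) = H(X) + H(Y|X)
Therefore: H(Y|X) = H(X,Y) - H(X)

H(X,Y) = -[(1/2)·log₂(1/2) + (1/8)·log₂(1/8) + (1/8)·log₂(1/8) + (1/4)·log₂(1/4)]
  = 0.5000 + 0.3750 + 0.3750 + 0.5000
  = 1.7500 bits
Marginal P(X) (row sums):
  P(X=0) = 1/2 + 1/8 = 5/8
  P(X=1) = 0 + 1/8 = 1/8
  P(X=2) = 1/4 + 0 = 1/4
H(X) = -[(5/8)·log₂(5/8) + (1/8)·log₂(1/8) + (1/4)·log₂(1/4)]
  = 0.4238 + 0.3750 + 0.5000
  = 1.2988 bits

H(Y|X) = 1.7500 - 1.2988 = 0.4512 bits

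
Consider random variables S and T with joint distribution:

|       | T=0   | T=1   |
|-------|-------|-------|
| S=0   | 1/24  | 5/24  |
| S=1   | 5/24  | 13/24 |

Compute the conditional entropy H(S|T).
Marginal P(T) (column sums):
  P(T=0) = 1/24 + 5/24 = 1/4
  P(T=1) = 5/24 + 13/24 = 3/4

H(S|T) = -Σ P(S,T)·log₂ P(S|T), where P(S|T) = P(S,T) / P(T)
  (S=0,T=0): P(S|T) = (1/24)/(1/4) = 1/6;  -(1/24)·log₂(1/6) = 0.1077
  (S=0,T=1): P(S|T) = (5/24)/(3/4) = 5/18;  -(5/24)·log₂(5/18) = 0.3850
  (S=1,T=0): P(S|T) = (5/24)/(1/4) = 5/6;  -(5/24)·log₂(5/6) = 0.0548
  (S=1,T=1): P(S|T) = (13/24)/(3/4) = 13/18;  -(13/24)·log₂(13/18) = 0.2543
H(S|T) = 0.1077 + 0.3850 + 0.0548 + 0.2543
  = 0.8018 bits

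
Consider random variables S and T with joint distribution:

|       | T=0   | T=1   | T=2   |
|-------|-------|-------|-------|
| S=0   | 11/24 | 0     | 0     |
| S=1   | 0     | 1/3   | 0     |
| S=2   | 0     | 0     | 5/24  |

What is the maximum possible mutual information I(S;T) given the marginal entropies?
The upper bound on mutual information is I(S;T) ≤ min(H(S), H(T)).

Marginal P(S) (row sums):
  P(S=0) = 11/24 + 0 + 0 = 11/24
  P(S=1) = 0 + 1/3 + 0 = 1/3
  P(S=2) = 0 + 0 + 5/24 = 5/24
Marginal P(T) (column sums):
  P(T=0) = 11/24 + 0 + 0 = 11/24
  P(T=1) = 0 + 1/3 + 0 = 1/3
  P(T=2) = 0 + 0 + 5/24 = 5/24

H(S) = -[(11/24)·log₂(11/24) + (1/3)·log₂(1/3) + (5/24)·log₂(5/24)]
  = 0.5159 + 0.5283 + 0.4715
  = 1.5157 bits
H(T) = -[(11/24)·log₂(11/24) + (1/3)·log₂(1/3) + (5/24)·log₂(5/24)]
  = 0.5159 + 0.5283 + 0.4715
  = 1.5157 bits

Maximum possible I(S;T) = min(1.5157, 1.5157) = 1.5157 bits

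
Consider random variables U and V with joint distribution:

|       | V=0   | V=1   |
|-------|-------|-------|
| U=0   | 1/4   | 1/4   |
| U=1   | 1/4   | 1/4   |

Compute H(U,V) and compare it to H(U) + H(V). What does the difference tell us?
Marginal P(U) (row sums):
  P(U=0) = 1/4 + 1/4 = 1/2
  P(U=1) = 1/4 + 1/4 = 1/2
Marginal P(V) (column sums):
  P(V=0) = 1/4 + 1/4 = 1/2
  P(V=1) = 1/4 + 1/4 = 1/2

H(U,V) = -[(1/4)·log₂(1/4) + (1/4)·log₂(1/4) + (1/4)·log₂(1/4) + (1/4)·log₂(1/4)]
  = 0.5000 + 0.5000 + 0.5000 + 0.5000
  = 2.0000 bits
H(U) = -[(1/2)·log₂(1/2) + (1/2)·log₂(1/2)]
  = 0.5000 + 0.5000
  = 1.0000 bits
H(V) = -[(1/2)·log₂(1/2) + (1/2)·log₂(1/2)]
  = 0.5000 + 0.5000
  = 1.0000 bits

H(U) + H(V) = 1.0000 + 1.0000 = 2.0000 bits
Difference: H(U) + H(V) - H(U,V) = 2.0000 - 2.0000 = 0.0000 bits = I(U;V)

The difference is the mutual information; it is 0 here, so U and V are independent (the joint entropy equals the sum of the marginal entropies).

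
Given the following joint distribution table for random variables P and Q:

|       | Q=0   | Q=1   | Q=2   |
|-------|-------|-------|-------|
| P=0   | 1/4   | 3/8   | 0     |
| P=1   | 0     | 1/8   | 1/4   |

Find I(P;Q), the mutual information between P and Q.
Marginal P(P) (row sums):
  P(P=0) = 1/4 + 3/8 + 0 = 5/8
  P(P=1) = 0 + 1/8 + 1/4 = 3/8
Marginal P(Q) (column sums):
  P(Q=0) = 1/4 + 0 = 1/4
  P(Q=1) = 3/8 + 1/8 = 1/2
  P(Q=2) = 0 + 1/4 = 1/4

H(P) = -[(5/8)·log₂(5/8) + (3/8)·log₂(3/8)]
  = 0.4238 + 0.5306
  = 0.9544 bits
H(Q) = -[(1/4)·log₂(1/4) + (1/2)·log₂(1/2) + (1/4)·log₂(1/4)]
  = 0.5000 + 0.5000 + 0.5000
  = 1.5000 bits
H(P,Q) = -[(1/4)·log₂(1/4) + (3/8)·log₂(3/8) + (1/8)·log₂(1/8) + (1/4)·log₂(1/4)]
  = 0.5000 + 0.5306 + 0.3750 + 0.5000
  = 1.9056 bits

I(P;Q) = H(P) + H(Q) - H(P,Q)
  = 0.9544 + 1.5000 - 1.9056
  = 0.5488 bits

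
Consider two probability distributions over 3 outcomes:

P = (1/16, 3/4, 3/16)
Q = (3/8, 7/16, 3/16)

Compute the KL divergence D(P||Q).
D(P||Q) = Σ P(i) log₂(P(i)/Q(i))
  i=0: (1/16) × log₂((1/16)/(3/8)) = (1/16) × log₂(1/6) = -0.1616
  i=1: (3/4) × log₂((3/4)/(7/16)) = (3/4) × log₂(12/7) = 0.5832
  i=2: (3/16) × log₂((3/16)/(3/16)) = (3/16) × log₂(1) = 0.0000
D(P||Q) = -0.1616 + 0.5832 + 0.0000
  = 0.4216 bits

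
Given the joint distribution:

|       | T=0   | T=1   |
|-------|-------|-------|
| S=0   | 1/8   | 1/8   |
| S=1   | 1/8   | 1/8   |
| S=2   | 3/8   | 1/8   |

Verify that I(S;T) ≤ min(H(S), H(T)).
Marginal P(S) (row sums):
  P(S=0) = 1/8 + 1/8 = 1/4
  P(S=1) = 1/8 + 1/8 = 1/4
  P(S=2) = 3/8 + 1/8 = 1/2
Marginal P(T) (column sums):
  P(T=0) = 1/8 + 1/8 + 3/8 = 5/8
  P(T=1) = 1/8 + 1/8 + 1/8 = 3/8

H(S) = -[(1/4)·log₂(1/4) + (1/4)·log₂(1/4) + (1/2)·log₂(1/2)]
  = 0.5000 + 0.5000 + 0.5000
  = 1.5000 bits
H(T) = -[(5/8)·log₂(5/8) + (3/8)·log₂(3/8)]
  = 0.4238 + 0.5306
  = 0.9544 bits
H(S,T) = -[(1/8)·log₂(1/8) + (1/8)·log₂(1/8) + (1/8)·log₂(1/8) + (1/8)·log₂(1/8) + (3/8)·log₂(3/8) + (1/8)·log₂(1/8)]
  = 0.3750 + 0.3750 + 0.3750 + 0.3750 + 0.5306 + 0.3750
  = 2.4056 bits

I(S;T) = H(S) + H(T) - H(S,T)
  = 1.5000 + 0.9544 - 2.4056
  = 0.0488 bits

min(H(S), H(T)) = min(1.5000, 0.9544) = 0.9544 bits
Since 0.0488 ≤ 0.9544, the bound is satisfied ✓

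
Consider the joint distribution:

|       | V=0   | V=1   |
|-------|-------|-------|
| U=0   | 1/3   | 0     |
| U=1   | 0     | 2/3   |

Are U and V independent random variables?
Marginal P(U) (row sums):
  P(U=0) = 1/3 + 0 = 1/3
  P(U=1) = 0 + 2/3 = 2/3
Marginal P(V) (column sums):
  P(V=0) = 1/3 + 0 = 1/3
  P(V=1) = 0 + 2/3 = 2/3

U and V are independent iff P(U=i,V=j) = P(U=i)·P(V=j) for every cell.
  P(U=0)·P(V=0) = 1/3 × 1/3 = 1/9, but P(U=0,V=0) = 1/3 ✗

No, U and V are not independent. Quantitatively, I(U;V) > 0:

H(U) = -[(1/3)·log₂(1/3) + (2/3)·log₂(2/3)]
  = 0.5283 + 0.3900
  = 0.9183 bits
H(V) = -[(1/3)·log₂(1/3) + (2/3)·log₂(2/3)]
  = 0.5283 + 0.3900
  = 0.9183 bits
H(U,V) = -[(1/3)·log₂(1/3) + (2/3)·log₂(2/3)]
  = 0.5283 + 0.3900
  = 0.9183 bits
I(U;V) = H(U) + H(V) - H(U,V) = 0.9183 + 0.9183 - 0.9183 = 0.9183 bits > 0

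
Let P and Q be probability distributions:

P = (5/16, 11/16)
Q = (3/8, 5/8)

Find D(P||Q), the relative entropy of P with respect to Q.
D(P||Q) = Σ P(i) log₂(P(i)/Q(i))
  i=0: (5/16) × log₂((5/16)/(3/8)) = (5/16) × log₂(5/6) = -0.0822
  i=1: (11/16) × log₂((11/16)/(5/8)) = (11/16) × log₂(11/10) = 0.0945
D(P||Q) = -0.0822 + 0.0945
  = 0.0123 bits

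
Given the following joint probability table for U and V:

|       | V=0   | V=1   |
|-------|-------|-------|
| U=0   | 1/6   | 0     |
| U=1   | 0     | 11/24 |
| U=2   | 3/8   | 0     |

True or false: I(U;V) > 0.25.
Marginal P(U) (row sums):
  P(U=0) = 1/6 + 0 = 1/6
  P(U=1) = 0 + 11/24 = 11/24
  P(U=2) = 3/8 + 0 = 3/8
Marginal P(V) (column sums):
  P(V=0) = 1/6 + 0 + 3/8 = 13/24
  P(V=1) = 0 + 11/24 + 0 = 11/24

H(U) = -[(1/6)·log₂(1/6) + (11/24)·log₂(11/24) + (3/8)·log₂(3/8)]
  = 0.4308 + 0.5159 + 0.5306
  = 1.4773 bits
H(V) = -[(13/24)·log₂(13/24) + (11/24)·log₂(11/24)]
  = 0.4791 + 0.5159
  = 0.9950 bits
H(U,V) = -[(1/6)·log₂(1/6) + (11/24)·log₂(11/24) + (3/8)·log₂(3/8)]
  = 0.4308 + 0.5159 + 0.5306
  = 1.4773 bits

I(U;V) = H(U) + H(V) - H(U,V)
  = 1.4773 + 0.9950 - 1.4773
  = 0.9950 bits

True. I(U;V) = 0.9950 bits, which is > 0.25 bits.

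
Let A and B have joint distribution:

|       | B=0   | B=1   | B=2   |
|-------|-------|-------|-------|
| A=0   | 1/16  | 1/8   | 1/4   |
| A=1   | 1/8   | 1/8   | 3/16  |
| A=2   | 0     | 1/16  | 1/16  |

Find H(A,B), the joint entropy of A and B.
H(A,B) = -Σ P(A,B) log₂ P(A,B), summed over the non-zero cells:
H(A,B) = -[(1/16)·log₂(1/16) + (1/8)·log₂(1/8) + (1/4)·log₂(1/4) + (1/8)·log₂(1/8) + (1/8)·log₂(1/8) + (3/16)·log₂(3/16) + (1/16)·log₂(1/16) + (1/16)·log₂(1/16)]
  = 0.2500 + 0.3750 + 0.5000 + 0.3750 + 0.3750 + 0.4528 + 0.2500 + 0.2500
  = 2.8278 bits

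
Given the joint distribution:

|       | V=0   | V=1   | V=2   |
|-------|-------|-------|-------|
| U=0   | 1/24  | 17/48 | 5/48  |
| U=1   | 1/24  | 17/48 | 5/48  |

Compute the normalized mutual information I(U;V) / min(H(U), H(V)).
Marginal P(U) (row sums):
  P(U=0) = 1/24 + 17/48 + 5/48 = 1/2
  P(U=1) = 1/24 + 17/48 + 5/48 = 1/2
Marginal P(V) (column sums):
  P(V=0) = 1/24 + 1/24 = 1/12
  P(V=1) = 17/48 + 17/48 = 17/24
  P(V=2) = 5/48 + 5/48 = 5/24

H(U) = -[(1/2)·log₂(1/2) + (1/2)·log₂(1/2)]
  = 0.5000 + 0.5000
  = 1.0000 bits
H(V) = -[(1/12)·log₂(1/12) + (17/24)·log₂(17/24) + (5/24)·log₂(5/24)]
  = 0.2987 + 0.3524 + 0.4715
  = 1.1226 bits
H(U,V) = -[(1/24)·log₂(1/24) + (17/48)·log₂(17/48) + (5/48)·log₂(5/48) + (1/24)·log₂(1/24) + (17/48)·log₂(17/48) + (5/48)·log₂(5/48)]
  = 0.1910 + 0.5304 + 0.3399 + 0.1910 + 0.5304 + 0.3399
  = 2.1226 bits

I(U;V) = H(U) + H(V) - H(U,V)
  = 1.0000 + 1.1226 - 2.1226
  = 0.0000 bits

min(H(U), H(V)) = min(1.0000, 1.1226) = 1.0000 bits
Normalized MI = 0.0000 / 1.0000 = 0.0000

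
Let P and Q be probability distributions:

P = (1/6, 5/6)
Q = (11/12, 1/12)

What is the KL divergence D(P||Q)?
D(P||Q) = Σ P(i) log₂(P(i)/Q(i))
  i=0: (1/6) × log₂((1/6)/(11/12)) = (1/6) × log₂(2/11) = -0.4099
  i=1: (5/6) × log₂((5/6)/(1/12)) = (5/6) × log₂(10) = 2.7683
D(P||Q) = -0.4099 + 2.7683
  = 2.3584 bits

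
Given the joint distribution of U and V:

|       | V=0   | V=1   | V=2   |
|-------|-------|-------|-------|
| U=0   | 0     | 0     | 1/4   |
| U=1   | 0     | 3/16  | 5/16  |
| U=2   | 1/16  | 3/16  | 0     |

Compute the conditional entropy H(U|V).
Marginal P(V) (column sums):
  P(V=0) = 0 + 0 + 1/16 = 1/16
  P(V=1) = 0 + 3/16 + 3/16 = 3/8
  P(V=2) = 1/4 + 5/16 + 0 = 9/16

H(U|V) = -Σ P(U,V)·log₂ P(U|V), where P(U|V) = P(U,V) / P(V)
  (cells with P(U,V) = 0 contribute 0)
  (U=0,V=2): P(U|V) = (1/4)/(9/16) = 4/9;  -(1/4)·log₂(4/9) = 0.2925
  (U=1,V=1): P(U|V) = (3/16)/(3/8) = 1/2;  -(3/16)·log₂(1/2) = 0.1875
  (U=1,V=2): P(U|V) = (5/16)/(9/16) = 5/9;  -(5/16)·log₂(5/9) = 0.2650
  (U=2,V=0): P(U|V) = (1/16)/(1/16) = 1;  -(1/16)·log₂(1) = 0.0000
  (U=2,V=1): P(U|V) = (3/16)/(3/8) = 1/2;  -(3/16)·log₂(1/2) = 0.1875
H(U|V) = 0.2925 + 0.1875 + 0.2650 + 0.0000 + 0.1875
  = 0.9325 bits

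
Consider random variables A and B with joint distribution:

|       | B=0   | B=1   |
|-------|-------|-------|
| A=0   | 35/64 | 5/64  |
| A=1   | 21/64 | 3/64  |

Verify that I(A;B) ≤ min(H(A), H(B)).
Marginal P(A) (row sums):
  P(A=0) = 35/64 + 5/64 = 5/8
  P(A=1) = 21/64 + 3/64 = 3/8
Marginal P(B) (column sums):
  P(B=0) = 35/64 + 21/64 = 7/8
  P(B=1) = 5/64 + 3/64 = 1/8

H(A) = -[(5/8)·log₂(5/8) + (3/8)·log₂(3/8)]
  = 0.4238 + 0.5306
  = 0.9544 bits
H(B) = -[(7/8)·log₂(7/8) + (1/8)·log₂(1/8)]
  = 0.1686 + 0.3750
  = 0.5436 bits
H(A,B) = -[(35/64)·log₂(35/64) + (5/64)·log₂(5/64) + (21/64)·log₂(21/64) + (3/64)·log₂(3/64)]
  = 0.4762 + 0.2873 + 0.5275 + 0.2070
  = 1.4980 bits

I(A;B) = H(A) + H(B) - H(A,B)
  = 0.9544 + 0.5436 - 1.4980
  = 0.0000 bits

min(H(A), H(B)) = min(0.9544, 0.5436) = 0.5436 bits
Since 0.0000 ≤ 0.5436, the bound is satisfied ✓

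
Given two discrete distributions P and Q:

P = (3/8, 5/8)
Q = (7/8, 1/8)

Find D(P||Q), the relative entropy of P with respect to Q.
D(P||Q) = Σ P(i) log₂(P(i)/Q(i))
  i=0: (3/8) × log₂((3/8)/(7/8)) = (3/8) × log₂(3/7) = -0.4584
  i=1: (5/8) × log₂((5/8)/(1/8)) = (5/8) × log₂(5) = 1.4512
D(P||Q) = -0.4584 + 1.4512
  = 0.9928 bits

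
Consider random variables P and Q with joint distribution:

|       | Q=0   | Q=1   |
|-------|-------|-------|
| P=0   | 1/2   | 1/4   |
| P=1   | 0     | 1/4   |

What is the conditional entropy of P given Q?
Marginal P(Q) (column sums):
  P(Q=0) = 1/2 + 0 = 1/2
  P(Q=1) = 1/4 + 1/4 = 1/2

H(P|Q) = -Σ P(P,Q)·log₂ P(P|Q), where P(P|Q) = P(P,Q) / P(Q)
  (cells with P(P,Q) = 0 contribute 0)
  (P=0,Q=0): P(P|Q) = (1/2)/(1/2) = 1;  -(1/2)·log₂(1) = 0.0000
  (P=0,Q=1): P(P|Q) = (1/4)/(1/2) = 1/2;  -(1/4)·log₂(1/2) = 0.2500
  (P=1,Q=1): P(P|Q) = (1/4)/(1/2) = 1/2;  -(1/4)·log₂(1/2) = 0.2500
H(P|Q) = 0.0000 + 0.2500 + 0.2500
  = 0.5000 bits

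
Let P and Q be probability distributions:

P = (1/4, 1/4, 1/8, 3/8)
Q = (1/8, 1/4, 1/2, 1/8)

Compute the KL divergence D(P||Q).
D(P||Q) = Σ P(i) log₂(P(i)/Q(i))
  i=0: (1/4) × log₂((1/4)/(1/8)) = (1/4) × log₂(2) = 0.2500
  i=1: (1/4) × log₂((1/4)/(1/4)) = (1/4) × log₂(1) = 0.0000
  i=2: (1/8) × log₂((1/8)/(1/2)) = (1/8) × log₂(1/4) = -0.2500
  i=3: (3/8) × log₂((3/8)/(1/8)) = (3/8) × log₂(3) = 0.5944
D(P||Q) = 0.2500 + 0.0000 - 0.2500 + 0.5944
  = 0.5944 bits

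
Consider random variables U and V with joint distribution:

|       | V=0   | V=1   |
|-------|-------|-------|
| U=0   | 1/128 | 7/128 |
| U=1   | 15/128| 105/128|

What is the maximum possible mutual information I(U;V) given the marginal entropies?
The upper bound on mutual information is I(U;V) ≤ min(H(U), H(V)).

Marginal P(U) (row sums):
  P(U=0) = 1/128 + 7/128 = 1/16
  P(U=1) = 15/128 + 105/128 = 15/16
Marginal P(V) (column sums):
  P(V=0) = 1/128 + 15/128 = 1/8
  P(V=1) = 7/128 + 105/128 = 7/8

H(U) = -[(1/16)·log₂(1/16) + (15/16)·log₂(15/16)]
  = 0.2500 + 0.0873
  = 0.3373 bits
H(V) = -[(1/8)·log₂(1/8) + (7/8)·log₂(7/8)]
  = 0.3750 + 0.1686
  = 0.5436 bits

Maximum possible I(U;V) = min(0.3373, 0.5436) = 0.3373 bits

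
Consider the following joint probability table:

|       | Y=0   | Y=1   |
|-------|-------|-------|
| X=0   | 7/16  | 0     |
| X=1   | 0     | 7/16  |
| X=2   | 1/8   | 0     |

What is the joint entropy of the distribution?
H(X,Y) = -Σ P(X,Y) log₂ P(X,Y), summed over the non-zero cells:
H(X,Y) = -[(7/16)·log₂(7/16) + (7/16)·log₂(7/16) + (1/8)·log₂(1/8)]
  = 0.5218 + 0.5218 + 0.3750
  = 1.4186 bits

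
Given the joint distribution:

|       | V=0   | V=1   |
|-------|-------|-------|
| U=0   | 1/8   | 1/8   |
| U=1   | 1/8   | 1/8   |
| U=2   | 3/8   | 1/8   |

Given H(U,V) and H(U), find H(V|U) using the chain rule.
From the chain rule: H(U,V) = H(U) + H(V|U)
Therefore: H(V|U) = H(U,V) - H(U)

H(U,V) = -[(1/8)·log₂(1/8) + (1/8)·log₂(1/8) + (1/8)·log₂(1/8) + (1/8)·log₂(1/8) + (3/8)·log₂(3/8) + (1/8)·log₂(1/8)]
  = 0.3750 + 0.3750 + 0.3750 + 0.3750 + 0.5306 + 0.3750
  = 2.4056 bits
Marginal P(U) (row sums):
  P(U=0) = 1/8 + 1/8 = 1/4
  P(U=1) = 1/8 + 1/8 = 1/4
  P(U=2) = 3/8 + 1/8 = 1/2
H(U) = -[(1/4)·log₂(1/4) + (1/4)·log₂(1/4) + (1/2)·log₂(1/2)]
  = 0.5000 + 0.5000 + 0.5000
  = 1.5000 bits

H(V|U) = 2.4056 - 1.5000 = 0.9056 bits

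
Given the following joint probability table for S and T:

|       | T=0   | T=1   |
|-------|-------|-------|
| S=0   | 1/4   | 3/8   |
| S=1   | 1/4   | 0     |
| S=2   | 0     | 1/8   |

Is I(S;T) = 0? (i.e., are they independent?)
Marginal P(S) (row sums):
  P(S=0) = 1/4 + 3/8 = 5/8
  P(S=1) = 1/4 + 0 = 1/4
  P(S=2) = 0 + 1/8 = 1/8
Marginal P(T) (column sums):
  P(T=0) = 1/4 + 1/4 + 0 = 1/2
  P(T=1) = 3/8 + 0 + 1/8 = 1/2

S and T are independent iff P(S=i,T=j) = P(S=i)·P(T=j) for every cell.
  P(S=0)·P(T=0) = 5/8 × 1/2 = 5/16, but P(S=0,T=0) = 1/4 ✗

No, S and T are not independent. Quantitatively, I(S;T) > 0:

H(S) = -[(5/8)·log₂(5/8) + (1/4)·log₂(1/4) + (1/8)·log₂(1/8)]
  = 0.4238 + 0.5000 + 0.3750
  = 1.2988 bits
H(T) = -[(1/2)·log₂(1/2) + (1/2)·log₂(1/2)]
  = 0.5000 + 0.5000
  = 1.0000 bits
H(S,T) = -[(1/4)·log₂(1/4) + (3/8)·log₂(3/8) + (1/4)·log₂(1/4) + (1/8)·log₂(1/8)]
  = 0.5000 + 0.5306 + 0.5000 + 0.3750
  = 1.9056 bits
I(S;T) = H(S) + H(T) - H(S,T) = 1.2988 + 1.0000 - 1.9056 = 0.3932 bits > 0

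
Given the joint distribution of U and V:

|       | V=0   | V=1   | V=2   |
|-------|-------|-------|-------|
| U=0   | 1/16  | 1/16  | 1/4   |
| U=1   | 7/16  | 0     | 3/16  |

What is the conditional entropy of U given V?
Marginal P(V) (column sums):
  P(V=0) = 1/16 + 7/16 = 1/2
  P(V=1) = 1/16 + 0 = 1/16
  P(V=2) = 1/4 + 3/16 = 7/16

H(U|V) = -Σ P(U,V)·log₂ P(U|V), where P(U|V) = P(U,V) / P(V)
  (cells with P(U,V) = 0 contribute 0)
  (U=0,V=0): P(U|V) = (1/16)/(1/2) = 1/8;  -(1/16)·log₂(1/8) = 0.1875
  (U=0,V=1): P(U|V) = (1/16)/(1/16) = 1;  -(1/16)·log₂(1) = 0.0000
  (U=0,V=2): P(U|V) = (1/4)/(7/16) = 4/7;  -(1/4)·log₂(4/7) = 0.2018
  (U=1,V=0): P(U|V) = (7/16)/(1/2) = 7/8;  -(7/16)·log₂(7/8) = 0.0843
  (U=1,V=2): P(U|V) = (3/16)/(7/16) = 3/7;  -(3/16)·log₂(3/7) = 0.2292
H(U|V) = 0.1875 + 0.0000 + 0.2018 + 0.0843 + 0.2292
  = 0.7028 bits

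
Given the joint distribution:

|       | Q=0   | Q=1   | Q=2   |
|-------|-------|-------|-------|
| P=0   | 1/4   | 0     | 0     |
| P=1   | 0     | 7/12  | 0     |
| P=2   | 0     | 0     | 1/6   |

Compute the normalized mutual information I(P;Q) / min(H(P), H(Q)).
Marginal P(P) (row sums):
  P(P=0) = 1/4 + 0 + 0 = 1/4
  P(P=1) = 0 + 7/12 + 0 = 7/12
  P(P=2) = 0 + 0 + 1/6 = 1/6
Marginal P(Q) (column sums):
  P(Q=0) = 1/4 + 0 + 0 = 1/4
  P(Q=1) = 0 + 7/12 + 0 = 7/12
  P(Q=2) = 0 + 0 + 1/6 = 1/6

H(P) = -[(1/4)·log₂(1/4) + (7/12)·log₂(7/12) + (1/6)·log₂(1/6)]
  = 0.5000 + 0.4536 + 0.4308
  = 1.3844 bits
H(Q) = -[(1/4)·log₂(1/4) + (7/12)·log₂(7/12) + (1/6)·log₂(1/6)]
  = 0.5000 + 0.4536 + 0.4308
  = 1.3844 bits
H(P,Q) = -[(1/4)·log₂(1/4) + (7/12)·log₂(7/12) + (1/6)·log₂(1/6)]
  = 0.5000 + 0.4536 + 0.4308
  = 1.3844 bits

I(P;Q) = H(P) + H(Q) - H(P,Q)
  = 1.3844 + 1.3844 - 1.3844
  = 1.3844 bits

min(H(P), H(Q)) = min(1.3844, 1.3844) = 1.3844 bits
Normalized MI = 1.3844 / 1.3844 = 1.0000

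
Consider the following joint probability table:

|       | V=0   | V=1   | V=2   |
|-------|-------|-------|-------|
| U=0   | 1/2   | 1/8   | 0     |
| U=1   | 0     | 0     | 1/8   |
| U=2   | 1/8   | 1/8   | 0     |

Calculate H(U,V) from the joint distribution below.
H(U,V) = -Σ P(U,V) log₂ P(U,V), summed over the non-zero cells:
H(U,V) = -[(1/2)·log₂(1/2) + (1/8)·log₂(1/8) + (1/8)·log₂(1/8) + (1/8)·log₂(1/8) + (1/8)·log₂(1/8)]
  = 0.5000 + 0.3750 + 0.3750 + 0.3750 + 0.3750
  = 2.0000 bits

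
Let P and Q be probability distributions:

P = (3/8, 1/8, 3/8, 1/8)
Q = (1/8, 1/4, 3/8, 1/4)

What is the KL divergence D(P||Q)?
D(P||Q) = Σ P(i) log₂(P(i)/Q(i))
  i=0: (3/8) × log₂((3/8)/(1/8)) = (3/8) × log₂(3) = 0.5944
  i=1: (1/8) × log₂((1/8)/(1/4)) = (1/8) × log₂(1/2) = -0.1250
  i=2: (3/8) × log₂((3/8)/(3/8)) = (3/8) × log₂(1) = 0.0000
  i=3: (1/8) × log₂((1/8)/(1/4)) = (1/8) × log₂(1/2) = -0.1250
D(P||Q) = 0.5944 - 0.1250 + 0.0000 - 0.1250
  = 0.3444 bits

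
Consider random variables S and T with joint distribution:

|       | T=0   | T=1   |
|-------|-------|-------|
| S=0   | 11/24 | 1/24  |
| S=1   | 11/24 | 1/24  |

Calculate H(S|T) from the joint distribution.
Marginal P(T) (column sums):
  P(T=0) = 11/24 + 11/24 = 11/12
  P(T=1) = 1/24 + 1/24 = 1/12

H(S|T) = -Σ P(S,T)·log₂ P(S|T), where P(S|T) = P(S,T) / P(T)
  (S=0,T=0): P(S|T) = (11/24)/(11/12) = 1/2;  -(11/24)·log₂(1/2) = 0.4583
  (S=0,T=1): P(S|T) = (1/24)/(1/12) = 1/2;  -(1/24)·log₂(1/2) = 0.0417
  (S=1,T=0): P(S|T) = (11/24)/(11/12) = 1/2;  -(11/24)·log₂(1/2) = 0.4583
  (S=1,T=1): P(S|T) = (1/24)/(1/12) = 1/2;  -(1/24)·log₂(1/2) = 0.0417
H(S|T) = 0.4583 + 0.0417 + 0.4583 + 0.0417
  = 1.0000 bits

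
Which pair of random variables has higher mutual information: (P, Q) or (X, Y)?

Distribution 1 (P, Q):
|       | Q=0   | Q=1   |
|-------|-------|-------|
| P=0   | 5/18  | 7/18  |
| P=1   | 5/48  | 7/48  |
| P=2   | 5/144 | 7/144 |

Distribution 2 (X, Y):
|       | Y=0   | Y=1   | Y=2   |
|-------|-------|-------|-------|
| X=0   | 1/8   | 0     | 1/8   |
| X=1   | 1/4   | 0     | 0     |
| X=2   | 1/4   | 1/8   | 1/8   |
Distribution 1 (P, Q):
Marginal P(P) (row sums):
  P(P=0) = 5/18 + 7/18 = 2/3
  P(P=1) = 5/48 + 7/48 = 1/4
  P(P=2) = 5/144 + 7/144 = 1/12
Marginal P(Q) (column sums):
  P(Q=0) = 5/18 + 5/48 + 5/144 = 5/12
  P(Q=1) = 7/18 + 7/48 + 7/144 = 7/12

H(P) = -[(2/3)·log₂(2/3) + (1/4)·log₂(1/4) + (1/12)·log₂(1/12)]
  = 0.3900 + 0.5000 + 0.2987
  = 1.1887 bits
H(Q) = -[(5/12)·log₂(5/12) + (7/12)·log₂(7/12)]
  = 0.5263 + 0.4536
  = 0.9799 bits
H(P,Q) = -[(5/18)·log₂(5/18) + (7/18)·log₂(7/18) + (5/48)·log₂(5/48) + (7/48)·log₂(7/48) + (5/144)·log₂(5/144) + (7/144)·log₂(7/144)]
  = 0.5133 + 0.5299 + 0.3399 + 0.4051 + 0.1683 + 0.2121
  = 2.1686 bits

I(P;Q) = H(P) + H(Q) - H(P,Q)
  = 1.1887 + 0.9799 - 2.1686
  = 0.0000 bits

Distribution 2 (X, Y):
Marginal P(X) (row sums):
  P(X=0) = 1/8 + 0 + 1/8 = 1/4
  P(X=1) = 1/4 + 0 + 0 = 1/4
  P(X=2) = 1/4 + 1/8 + 1/8 = 1/2
Marginal P(Y) (column sums):
  P(Y=0) = 1/8 + 1/4 + 1/4 = 5/8
  P(Y=1) = 0 + 0 + 1/8 = 1/8
  P(Y=2) = 1/8 + 0 + 1/8 = 1/4

H(X) = -[(1/4)·log₂(1/4) + (1/4)·log₂(1/4) + (1/2)·log₂(1/2)]
  = 0.5000 + 0.5000 + 0.5000
  = 1.5000 bits
H(Y) = -[(5/8)·log₂(5/8) + (1/8)·log₂(1/8) + (1/4)·log₂(1/4)]
  = 0.4238 + 0.3750 + 0.5000
  = 1.2988 bits
H(X,Y) = -[(1/8)·log₂(1/8) + (1/8)·log₂(1/8) + (1/4)·log₂(1/4) + (1/4)·log₂(1/4) + (1/8)·log₂(1/8) + (1/8)·log₂(1/8)]
  = 0.3750 + 0.3750 + 0.5000 + 0.5000 + 0.3750 + 0.3750
  = 2.5000 bits

I(X;Y) = H(X) + H(Y) - H(X,Y)
  = 1.5000 + 1.2988 - 2.5000
  = 0.2988 bits

I(X;Y) = 0.2988 bits > I(P;Q) = 0.0000 bits, so (X, Y) has the higher mutual information (stronger dependence).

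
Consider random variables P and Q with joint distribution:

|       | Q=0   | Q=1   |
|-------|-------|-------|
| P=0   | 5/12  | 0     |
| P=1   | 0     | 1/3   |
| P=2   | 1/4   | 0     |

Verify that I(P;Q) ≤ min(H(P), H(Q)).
Marginal P(P) (row sums):
  P(P=0) = 5/12 + 0 = 5/12
  P(P=1) = 0 + 1/3 = 1/3
  P(P=2) = 1/4 + 0 = 1/4
Marginal P(Q) (column sums):
  P(Q=0) = 5/12 + 0 + 1/4 = 2/3
  P(Q=1) = 0 + 1/3 + 0 = 1/3

H(P) = -[(5/12)·log₂(5/12) + (1/3)·log₂(1/3) + (1/4)·log₂(1/4)]
  = 0.5263 + 0.5283 + 0.5000
  = 1.5546 bits
H(Q) = -[(2/3)·log₂(2/3) + (1/3)·log₂(1/3)]
  = 0.3900 + 0.5283
  = 0.9183 bits
H(P,Q) = -[(5/12)·log₂(5/12) + (1/3)·log₂(1/3) + (1/4)·log₂(1/4)]
  = 0.5263 + 0.5283 + 0.5000
  = 1.5546 bits

I(P;Q) = H(P) + H(Q) - H(P,Q)
  = 1.5546 + 0.9183 - 1.5546
  = 0.9183 bits

min(H(P), H(Q)) = min(1.5546, 0.9183) = 0.9183 bits
Since 0.9183 ≤ 0.9183, the bound is satisfied ✓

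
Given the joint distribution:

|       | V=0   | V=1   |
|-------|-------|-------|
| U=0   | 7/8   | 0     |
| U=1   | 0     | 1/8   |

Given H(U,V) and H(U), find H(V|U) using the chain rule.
From the chain rule: H(U,V) = H(U) + H(V|U)
Therefore: H(V|U) = H(U,V) - H(U)

H(U,V) = -[(7/8)·log₂(7/8) + (1/8)·log₂(1/8)]
  = 0.1686 + 0.3750
  = 0.5436 bits
Marginal P(U) (row sums):
  P(U=0) = 7/8 + 0 = 7/8
  P(U=1) = 0 + 1/8 = 1/8
H(U) = -[(7/8)·log₂(7/8) + (1/8)·log₂(1/8)]
  = 0.1686 + 0.3750
  = 0.5436 bits

H(V|U) = 0.5436 - 0.5436 = 0.0000 bits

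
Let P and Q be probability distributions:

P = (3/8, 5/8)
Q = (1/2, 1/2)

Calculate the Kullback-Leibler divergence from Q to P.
D(P||Q) = Σ P(i) log₂(P(i)/Q(i))
  i=0: (3/8) × log₂((3/8)/(1/2)) = (3/8) × log₂(3/4) = -0.1556
  i=1: (5/8) × log₂((5/8)/(1/2)) = (5/8) × log₂(5/4) = 0.2012
D(P||Q) = -0.1556 + 0.2012
  = 0.0456 bits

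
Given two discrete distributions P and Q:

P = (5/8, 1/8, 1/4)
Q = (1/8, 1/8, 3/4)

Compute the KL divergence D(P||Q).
D(P||Q) = Σ P(i) log₂(P(i)/Q(i))
  i=0: (5/8) × log₂((5/8)/(1/8)) = (5/8) × log₂(5) = 1.4512
  i=1: (1/8) × log₂((1/8)/(1/8)) = (1/8) × log₂(1) = 0.0000
  i=2: (1/4) × log₂((1/4)/(3/4)) = (1/4) × log₂(1/3) = -0.3962
D(P||Q) = 1.4512 + 0.0000 - 0.3962
  = 1.0550 bits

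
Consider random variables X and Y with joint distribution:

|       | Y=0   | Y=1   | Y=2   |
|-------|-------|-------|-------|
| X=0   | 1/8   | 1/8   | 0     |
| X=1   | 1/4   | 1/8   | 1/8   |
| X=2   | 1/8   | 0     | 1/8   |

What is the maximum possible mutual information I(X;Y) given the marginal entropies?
The upper bound on mutual information is I(X;Y) ≤ min(H(X), H(Y)).

Marginal P(X) (row sums):
  P(X=0) = 1/8 + 1/8 + 0 = 1/4
  P(X=1) = 1/4 + 1/8 + 1/8 = 1/2
  P(X=2) = 1/8 + 0 + 1/8 = 1/4
Marginal P(Y) (column sums):
  P(Y=0) = 1/8 + 1/4 + 1/8 = 1/2
  P(Y=1) = 1/8 + 1/8 + 0 = 1/4
  P(Y=2) = 0 + 1/8 + 1/8 = 1/4

H(X) = -[(1/4)·log₂(1/4) + (1/2)·log₂(1/2) + (1/4)·log₂(1/4)]
  = 0.5000 + 0.5000 + 0.5000
  = 1.5000 bits
H(Y) = -[(1/2)·log₂(1/2) + (1/4)·log₂(1/4) + (1/4)·log₂(1/4)]
  = 0.5000 + 0.5000 + 0.5000
  = 1.5000 bits

Maximum possible I(X;Y) = min(1.5000, 1.5000) = 1.5000 bits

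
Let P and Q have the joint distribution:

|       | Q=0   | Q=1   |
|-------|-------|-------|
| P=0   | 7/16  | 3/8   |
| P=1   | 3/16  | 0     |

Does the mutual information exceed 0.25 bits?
Marginal P(P) (row sums):
  P(P=0) = 7/16 + 3/8 = 13/16
  P(P=1) = 3/16 + 0 = 3/16
Marginal P(Q) (column sums):
  P(Q=0) = 7/16 + 3/16 = 5/8
  P(Q=1) = 3/8 + 0 = 3/8

H(P) = -[(13/16)·log₂(13/16) + (3/16)·log₂(3/16)]
  = 0.2434 + 0.4528
  = 0.6962 bits
H(Q) = -[(5/8)·log₂(5/8) + (3/8)·log₂(3/8)]
  = 0.4238 + 0.5306
  = 0.9544 bits
H(P,Q) = -[(7/16)·log₂(7/16) + (3/8)·log₂(3/8) + (3/16)·log₂(3/16)]
  = 0.5218 + 0.5306 + 0.4528
  = 1.5052 bits

I(P;Q) = H(P) + H(Q) - H(P,Q)
  = 0.6962 + 0.9544 - 1.5052
  = 0.1454 bits

No. I(P;Q) = 0.1454 bits, which is ≤ 0.25 bits.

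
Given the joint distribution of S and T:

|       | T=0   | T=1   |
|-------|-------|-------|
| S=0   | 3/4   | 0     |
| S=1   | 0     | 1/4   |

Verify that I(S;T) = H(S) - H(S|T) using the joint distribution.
Left side, from I(S;T) = H(S) + H(T) - H(S,T):
Marginal P(S) (row sums):
  P(S=0) = 3/4 + 0 = 3/4
  P(S=1) = 0 + 1/4 = 1/4
Marginal P(T) (column sums):
  P(T=0) = 3/4 + 0 = 3/4
  P(T=1) = 0 + 1/4 = 1/4

H(S) = -[(3/4)·log₂(3/4) + (1/4)·log₂(1/4)]
  = 0.3113 + 0.5000
  = 0.8113 bits
H(T) = -[(3/4)·log₂(3/4) + (1/4)·log₂(1/4)]
  = 0.3113 + 0.5000
  = 0.8113 bits
H(S,T) = -[(3/4)·log₂(3/4) + (1/4)·log₂(1/4)]
  = 0.3113 + 0.5000
  = 0.8113 bits

I(S;T) = H(S) + H(T) - H(S,T)
  = 0.8113 + 0.8113 - 0.8113
  = 0.8113 bits

Right side, with H(S|T) computed directly from the conditional probabilities:
H(S|T) = -Σ P(S,T)·log₂ P(S|T), where P(S|T) = P(S,T) / P(T)
  (cells with P(S,T) = 0 contribute 0)
  (S=0,T=0): P(S|T) = (3/4)/(3/4) = 1;  -(3/4)·log₂(1) = 0.0000
  (S=1,T=1): P(S|T) = (1/4)/(1/4) = 1;  -(1/4)·log₂(1) = 0.0000
H(S|T) = 0.0000 + 0.0000
  = 0.0000 bits
H(S) - H(S|T) = 0.8113 - 0.0000 = 0.8113 bits

Both sides equal 0.8113 bits, so I(S;T) = H(S) - H(S|T) ✓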